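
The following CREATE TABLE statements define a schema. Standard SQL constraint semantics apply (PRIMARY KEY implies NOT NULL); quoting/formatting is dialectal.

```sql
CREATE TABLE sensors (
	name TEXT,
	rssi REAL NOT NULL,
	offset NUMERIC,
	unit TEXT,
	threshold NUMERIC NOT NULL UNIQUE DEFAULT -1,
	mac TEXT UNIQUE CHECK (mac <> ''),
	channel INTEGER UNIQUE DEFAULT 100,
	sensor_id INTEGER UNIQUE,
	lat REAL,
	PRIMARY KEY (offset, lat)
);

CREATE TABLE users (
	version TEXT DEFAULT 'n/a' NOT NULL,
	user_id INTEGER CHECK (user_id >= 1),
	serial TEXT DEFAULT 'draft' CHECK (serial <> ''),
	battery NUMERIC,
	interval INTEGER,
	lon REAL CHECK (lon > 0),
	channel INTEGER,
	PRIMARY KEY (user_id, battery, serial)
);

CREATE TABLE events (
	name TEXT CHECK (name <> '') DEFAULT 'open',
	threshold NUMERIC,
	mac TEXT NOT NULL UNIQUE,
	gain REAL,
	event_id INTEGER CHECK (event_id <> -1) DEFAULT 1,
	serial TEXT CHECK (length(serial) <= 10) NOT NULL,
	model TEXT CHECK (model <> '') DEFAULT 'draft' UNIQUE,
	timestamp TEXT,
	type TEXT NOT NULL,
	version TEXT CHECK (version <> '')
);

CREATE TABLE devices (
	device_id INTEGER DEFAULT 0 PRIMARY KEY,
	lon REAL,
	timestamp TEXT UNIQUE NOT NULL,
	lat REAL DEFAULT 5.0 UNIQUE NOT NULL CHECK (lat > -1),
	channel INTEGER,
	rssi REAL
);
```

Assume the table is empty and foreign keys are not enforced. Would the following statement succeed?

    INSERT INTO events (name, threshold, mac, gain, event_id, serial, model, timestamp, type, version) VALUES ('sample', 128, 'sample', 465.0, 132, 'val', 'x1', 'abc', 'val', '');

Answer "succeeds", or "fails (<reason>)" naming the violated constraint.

fails (CHECK on version)

The value '' for version violates CHECK (version <> '').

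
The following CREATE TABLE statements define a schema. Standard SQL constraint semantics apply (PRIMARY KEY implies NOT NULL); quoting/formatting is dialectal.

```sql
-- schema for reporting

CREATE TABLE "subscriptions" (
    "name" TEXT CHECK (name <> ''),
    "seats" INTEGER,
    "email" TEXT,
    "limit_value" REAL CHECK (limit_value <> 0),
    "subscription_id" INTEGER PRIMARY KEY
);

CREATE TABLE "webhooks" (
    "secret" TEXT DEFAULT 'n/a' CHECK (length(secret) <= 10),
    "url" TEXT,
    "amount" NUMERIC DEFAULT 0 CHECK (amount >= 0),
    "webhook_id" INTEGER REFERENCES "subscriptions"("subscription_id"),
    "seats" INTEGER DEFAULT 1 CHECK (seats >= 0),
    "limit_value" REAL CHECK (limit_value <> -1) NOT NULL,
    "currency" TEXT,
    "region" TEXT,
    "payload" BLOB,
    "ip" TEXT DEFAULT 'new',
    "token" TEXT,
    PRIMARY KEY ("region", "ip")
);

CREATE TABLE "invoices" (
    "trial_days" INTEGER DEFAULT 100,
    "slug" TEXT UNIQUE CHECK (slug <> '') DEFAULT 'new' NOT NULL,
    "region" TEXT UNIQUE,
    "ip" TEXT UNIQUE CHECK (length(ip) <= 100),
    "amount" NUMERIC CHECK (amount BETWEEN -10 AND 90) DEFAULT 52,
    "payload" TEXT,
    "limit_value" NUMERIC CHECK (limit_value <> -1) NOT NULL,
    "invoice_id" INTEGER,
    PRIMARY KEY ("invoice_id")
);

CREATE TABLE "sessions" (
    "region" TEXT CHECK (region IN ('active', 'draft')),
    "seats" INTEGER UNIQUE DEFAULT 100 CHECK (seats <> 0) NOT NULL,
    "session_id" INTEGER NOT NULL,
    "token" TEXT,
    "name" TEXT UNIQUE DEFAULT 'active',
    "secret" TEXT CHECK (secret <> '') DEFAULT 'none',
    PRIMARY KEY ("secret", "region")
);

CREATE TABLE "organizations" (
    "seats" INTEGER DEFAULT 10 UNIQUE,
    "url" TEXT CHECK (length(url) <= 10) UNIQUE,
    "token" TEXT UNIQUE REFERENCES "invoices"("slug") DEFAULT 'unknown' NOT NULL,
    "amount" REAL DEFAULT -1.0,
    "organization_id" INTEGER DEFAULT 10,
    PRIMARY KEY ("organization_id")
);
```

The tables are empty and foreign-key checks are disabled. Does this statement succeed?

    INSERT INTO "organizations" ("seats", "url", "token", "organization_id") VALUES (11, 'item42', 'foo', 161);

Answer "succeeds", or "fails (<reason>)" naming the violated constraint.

NOT NULL columns: organization_id is supplied; token is supplied.
CHECK constraints: 'item42' satisfies (length(url) <= 10).
No constraint is violated.

succeeds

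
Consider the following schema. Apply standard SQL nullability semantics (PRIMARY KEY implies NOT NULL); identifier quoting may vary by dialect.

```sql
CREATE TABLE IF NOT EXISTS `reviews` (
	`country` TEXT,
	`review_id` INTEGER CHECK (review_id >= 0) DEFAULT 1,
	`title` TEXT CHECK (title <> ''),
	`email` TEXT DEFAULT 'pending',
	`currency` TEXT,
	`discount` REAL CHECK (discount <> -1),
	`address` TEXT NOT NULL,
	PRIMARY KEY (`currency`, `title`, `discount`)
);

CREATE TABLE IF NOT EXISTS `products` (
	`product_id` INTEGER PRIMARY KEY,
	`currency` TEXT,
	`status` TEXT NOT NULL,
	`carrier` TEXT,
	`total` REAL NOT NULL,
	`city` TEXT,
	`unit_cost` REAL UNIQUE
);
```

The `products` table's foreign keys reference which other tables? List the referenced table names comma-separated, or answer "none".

No column in products has a REFERENCES clause.

none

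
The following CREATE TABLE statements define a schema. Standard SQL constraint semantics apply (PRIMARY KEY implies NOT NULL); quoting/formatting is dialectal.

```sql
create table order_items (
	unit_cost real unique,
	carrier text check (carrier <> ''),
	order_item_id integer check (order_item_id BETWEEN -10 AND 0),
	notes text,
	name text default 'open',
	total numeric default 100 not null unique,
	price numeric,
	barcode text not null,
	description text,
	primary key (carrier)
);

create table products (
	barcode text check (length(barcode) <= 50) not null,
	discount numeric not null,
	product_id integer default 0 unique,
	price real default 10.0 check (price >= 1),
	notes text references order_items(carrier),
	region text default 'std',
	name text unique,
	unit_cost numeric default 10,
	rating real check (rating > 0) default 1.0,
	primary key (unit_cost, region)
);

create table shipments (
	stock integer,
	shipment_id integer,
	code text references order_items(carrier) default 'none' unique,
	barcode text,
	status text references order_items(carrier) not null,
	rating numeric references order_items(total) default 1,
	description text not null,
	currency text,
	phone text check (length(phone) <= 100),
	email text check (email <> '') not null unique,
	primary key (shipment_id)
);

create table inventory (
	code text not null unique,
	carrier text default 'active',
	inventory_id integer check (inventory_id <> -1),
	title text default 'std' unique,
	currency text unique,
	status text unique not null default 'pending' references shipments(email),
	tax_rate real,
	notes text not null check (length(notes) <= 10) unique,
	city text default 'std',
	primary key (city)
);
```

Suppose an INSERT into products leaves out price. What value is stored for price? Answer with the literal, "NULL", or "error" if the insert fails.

10.0

price has an explicit DEFAULT 10.0.
When the column is omitted from an INSERT, that default is used.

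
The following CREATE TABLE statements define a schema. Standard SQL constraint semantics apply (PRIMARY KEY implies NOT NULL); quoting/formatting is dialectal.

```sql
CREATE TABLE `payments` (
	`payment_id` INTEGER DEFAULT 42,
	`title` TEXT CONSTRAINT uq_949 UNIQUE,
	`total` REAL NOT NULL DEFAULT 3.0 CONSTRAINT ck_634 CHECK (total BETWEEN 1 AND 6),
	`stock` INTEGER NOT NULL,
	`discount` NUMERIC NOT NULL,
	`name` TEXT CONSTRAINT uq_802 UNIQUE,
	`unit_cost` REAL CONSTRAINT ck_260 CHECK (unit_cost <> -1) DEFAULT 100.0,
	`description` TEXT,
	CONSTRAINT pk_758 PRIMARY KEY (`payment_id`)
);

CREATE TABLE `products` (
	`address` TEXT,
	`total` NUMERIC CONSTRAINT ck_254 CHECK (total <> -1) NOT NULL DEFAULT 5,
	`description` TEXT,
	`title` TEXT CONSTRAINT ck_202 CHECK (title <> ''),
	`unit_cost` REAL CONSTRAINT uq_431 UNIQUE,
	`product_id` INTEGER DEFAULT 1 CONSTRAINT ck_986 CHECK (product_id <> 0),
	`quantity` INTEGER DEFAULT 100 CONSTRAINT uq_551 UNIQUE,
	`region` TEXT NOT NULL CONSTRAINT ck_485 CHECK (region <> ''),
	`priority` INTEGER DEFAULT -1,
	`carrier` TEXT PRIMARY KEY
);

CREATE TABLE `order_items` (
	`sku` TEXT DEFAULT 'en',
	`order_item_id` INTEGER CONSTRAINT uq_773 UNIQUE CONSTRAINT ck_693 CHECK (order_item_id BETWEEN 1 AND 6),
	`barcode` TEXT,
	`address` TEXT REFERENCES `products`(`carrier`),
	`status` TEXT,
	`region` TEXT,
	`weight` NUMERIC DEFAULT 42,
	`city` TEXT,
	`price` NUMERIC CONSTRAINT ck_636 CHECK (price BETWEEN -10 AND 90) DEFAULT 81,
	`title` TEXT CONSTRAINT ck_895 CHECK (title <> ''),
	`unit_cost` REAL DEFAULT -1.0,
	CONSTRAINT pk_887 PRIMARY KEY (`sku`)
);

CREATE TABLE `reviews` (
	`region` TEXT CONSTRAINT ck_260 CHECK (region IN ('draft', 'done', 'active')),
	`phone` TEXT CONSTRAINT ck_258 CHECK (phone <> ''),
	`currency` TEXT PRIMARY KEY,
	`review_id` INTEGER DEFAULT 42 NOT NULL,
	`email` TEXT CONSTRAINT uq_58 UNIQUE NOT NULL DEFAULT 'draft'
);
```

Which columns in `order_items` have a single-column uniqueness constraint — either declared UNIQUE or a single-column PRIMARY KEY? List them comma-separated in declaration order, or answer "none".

sku, order_item_id

- sku: single-column PRIMARY KEY → unique.
- order_item_id: declared UNIQUE → unique.
- barcode: no UNIQUE or single-column PK constraint.
- address: no UNIQUE or single-column PK constraint.
- status: no UNIQUE or single-column PK constraint.
- region: no UNIQUE or single-column PK constraint.
- weight: no UNIQUE or single-column PK constraint.
- city: no UNIQUE or single-column PK constraint.
- price: no UNIQUE or single-column PK constraint.
- title: no UNIQUE or single-column PK constraint.
- unit_cost: no UNIQUE or single-column PK constraint.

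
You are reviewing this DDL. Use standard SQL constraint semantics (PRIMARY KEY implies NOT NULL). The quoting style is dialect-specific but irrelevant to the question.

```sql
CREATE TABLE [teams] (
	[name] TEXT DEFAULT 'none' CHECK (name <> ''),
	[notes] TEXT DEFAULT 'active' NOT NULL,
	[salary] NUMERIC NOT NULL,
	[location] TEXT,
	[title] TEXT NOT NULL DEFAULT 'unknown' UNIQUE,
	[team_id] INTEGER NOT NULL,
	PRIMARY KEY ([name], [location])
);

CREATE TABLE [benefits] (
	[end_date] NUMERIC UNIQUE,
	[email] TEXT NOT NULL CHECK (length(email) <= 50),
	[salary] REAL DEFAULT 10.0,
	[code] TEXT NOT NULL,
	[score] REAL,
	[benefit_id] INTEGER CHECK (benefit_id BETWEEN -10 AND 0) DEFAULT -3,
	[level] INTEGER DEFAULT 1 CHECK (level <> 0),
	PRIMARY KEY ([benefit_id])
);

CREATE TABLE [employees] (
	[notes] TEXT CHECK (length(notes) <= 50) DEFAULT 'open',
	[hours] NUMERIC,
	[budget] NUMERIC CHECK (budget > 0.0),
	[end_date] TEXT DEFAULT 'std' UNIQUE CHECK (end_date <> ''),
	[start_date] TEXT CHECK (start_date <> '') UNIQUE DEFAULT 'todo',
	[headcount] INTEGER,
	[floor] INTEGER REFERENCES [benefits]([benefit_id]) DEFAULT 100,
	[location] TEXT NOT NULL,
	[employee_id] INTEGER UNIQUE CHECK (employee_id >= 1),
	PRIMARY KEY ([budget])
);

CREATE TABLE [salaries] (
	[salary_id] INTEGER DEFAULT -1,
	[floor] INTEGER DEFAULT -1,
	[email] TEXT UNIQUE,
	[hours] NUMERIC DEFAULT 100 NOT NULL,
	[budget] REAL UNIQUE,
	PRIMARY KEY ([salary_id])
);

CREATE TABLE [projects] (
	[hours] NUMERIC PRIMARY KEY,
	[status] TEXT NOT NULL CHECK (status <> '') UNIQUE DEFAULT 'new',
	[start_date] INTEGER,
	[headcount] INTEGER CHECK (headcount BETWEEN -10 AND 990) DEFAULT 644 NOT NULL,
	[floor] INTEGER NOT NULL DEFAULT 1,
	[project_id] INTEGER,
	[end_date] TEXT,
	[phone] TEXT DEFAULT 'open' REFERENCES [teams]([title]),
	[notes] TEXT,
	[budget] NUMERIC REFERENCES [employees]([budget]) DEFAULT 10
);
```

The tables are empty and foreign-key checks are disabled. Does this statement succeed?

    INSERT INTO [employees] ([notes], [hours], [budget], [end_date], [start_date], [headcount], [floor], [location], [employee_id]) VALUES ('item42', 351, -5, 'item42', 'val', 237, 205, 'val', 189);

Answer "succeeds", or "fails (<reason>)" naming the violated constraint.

The value -5 for budget violates CHECK (budget > 0.0).

fails (CHECK on budget)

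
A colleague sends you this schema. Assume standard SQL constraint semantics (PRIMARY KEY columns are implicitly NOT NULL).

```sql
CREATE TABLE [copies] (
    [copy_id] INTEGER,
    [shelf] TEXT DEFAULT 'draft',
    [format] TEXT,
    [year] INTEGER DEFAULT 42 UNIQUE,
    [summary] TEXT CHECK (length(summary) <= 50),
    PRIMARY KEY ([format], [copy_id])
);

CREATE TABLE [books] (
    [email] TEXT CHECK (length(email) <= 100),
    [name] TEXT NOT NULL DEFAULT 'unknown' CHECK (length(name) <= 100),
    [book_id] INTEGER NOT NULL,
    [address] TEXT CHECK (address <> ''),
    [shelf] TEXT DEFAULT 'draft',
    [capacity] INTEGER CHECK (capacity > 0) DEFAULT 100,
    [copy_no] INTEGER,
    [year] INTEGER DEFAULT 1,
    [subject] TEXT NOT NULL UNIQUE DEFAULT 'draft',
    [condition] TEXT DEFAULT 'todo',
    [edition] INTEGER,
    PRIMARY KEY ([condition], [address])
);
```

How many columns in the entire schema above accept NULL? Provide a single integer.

9

copies: 3 nullable (shelf, year, summary — PK (format, copy_id) and explicit NOT NULL columns excluded).
books: 6 nullable (email, shelf, capacity, copy_no, year, edition — PK (condition, address) and explicit NOT NULL columns excluded).
Total: 3 + 6 = 9.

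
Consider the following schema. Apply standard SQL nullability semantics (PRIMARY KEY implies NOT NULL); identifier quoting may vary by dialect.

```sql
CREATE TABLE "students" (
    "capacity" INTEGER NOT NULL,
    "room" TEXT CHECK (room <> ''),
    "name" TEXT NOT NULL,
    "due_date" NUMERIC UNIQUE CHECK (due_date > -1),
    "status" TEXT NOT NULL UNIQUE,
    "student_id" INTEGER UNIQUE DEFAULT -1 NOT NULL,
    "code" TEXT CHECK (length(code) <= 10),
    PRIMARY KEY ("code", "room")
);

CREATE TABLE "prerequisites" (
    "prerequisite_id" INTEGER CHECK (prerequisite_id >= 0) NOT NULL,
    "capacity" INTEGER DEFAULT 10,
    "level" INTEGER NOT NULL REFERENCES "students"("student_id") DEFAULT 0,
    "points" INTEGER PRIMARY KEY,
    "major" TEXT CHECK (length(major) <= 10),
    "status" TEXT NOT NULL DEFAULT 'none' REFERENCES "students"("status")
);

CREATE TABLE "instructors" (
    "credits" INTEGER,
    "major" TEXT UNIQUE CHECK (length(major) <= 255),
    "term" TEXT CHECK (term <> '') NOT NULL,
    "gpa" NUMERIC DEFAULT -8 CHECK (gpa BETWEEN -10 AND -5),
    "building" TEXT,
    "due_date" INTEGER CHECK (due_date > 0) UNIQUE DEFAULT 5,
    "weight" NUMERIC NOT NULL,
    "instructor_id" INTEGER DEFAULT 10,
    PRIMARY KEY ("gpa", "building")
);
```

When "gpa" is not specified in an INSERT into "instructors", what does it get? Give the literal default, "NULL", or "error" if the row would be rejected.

-8

gpa has an explicit DEFAULT -8.
When the column is omitted from an INSERT, that default is used.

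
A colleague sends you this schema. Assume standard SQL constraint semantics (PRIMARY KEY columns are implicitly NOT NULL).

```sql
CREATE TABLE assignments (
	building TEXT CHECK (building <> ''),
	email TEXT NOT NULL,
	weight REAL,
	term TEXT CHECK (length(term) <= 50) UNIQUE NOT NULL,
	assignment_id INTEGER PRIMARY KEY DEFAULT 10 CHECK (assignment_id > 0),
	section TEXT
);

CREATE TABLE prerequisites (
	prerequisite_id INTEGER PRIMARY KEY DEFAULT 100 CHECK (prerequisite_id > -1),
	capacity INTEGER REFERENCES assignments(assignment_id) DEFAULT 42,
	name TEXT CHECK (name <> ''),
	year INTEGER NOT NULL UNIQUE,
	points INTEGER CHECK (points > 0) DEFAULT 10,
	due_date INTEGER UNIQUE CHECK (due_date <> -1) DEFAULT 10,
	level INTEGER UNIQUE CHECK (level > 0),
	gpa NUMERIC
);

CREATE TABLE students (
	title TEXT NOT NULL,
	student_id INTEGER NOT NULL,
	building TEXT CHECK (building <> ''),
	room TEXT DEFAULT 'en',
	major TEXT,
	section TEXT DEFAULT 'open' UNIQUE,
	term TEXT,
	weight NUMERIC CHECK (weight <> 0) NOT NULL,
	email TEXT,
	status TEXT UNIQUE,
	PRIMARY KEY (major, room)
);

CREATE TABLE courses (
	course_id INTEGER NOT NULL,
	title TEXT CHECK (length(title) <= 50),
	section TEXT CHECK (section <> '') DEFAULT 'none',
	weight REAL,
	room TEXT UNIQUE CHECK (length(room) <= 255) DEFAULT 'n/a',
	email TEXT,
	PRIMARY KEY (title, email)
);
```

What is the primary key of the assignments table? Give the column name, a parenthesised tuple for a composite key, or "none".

assignment_id is declared PRIMARY KEY inline on the column.

assignment_id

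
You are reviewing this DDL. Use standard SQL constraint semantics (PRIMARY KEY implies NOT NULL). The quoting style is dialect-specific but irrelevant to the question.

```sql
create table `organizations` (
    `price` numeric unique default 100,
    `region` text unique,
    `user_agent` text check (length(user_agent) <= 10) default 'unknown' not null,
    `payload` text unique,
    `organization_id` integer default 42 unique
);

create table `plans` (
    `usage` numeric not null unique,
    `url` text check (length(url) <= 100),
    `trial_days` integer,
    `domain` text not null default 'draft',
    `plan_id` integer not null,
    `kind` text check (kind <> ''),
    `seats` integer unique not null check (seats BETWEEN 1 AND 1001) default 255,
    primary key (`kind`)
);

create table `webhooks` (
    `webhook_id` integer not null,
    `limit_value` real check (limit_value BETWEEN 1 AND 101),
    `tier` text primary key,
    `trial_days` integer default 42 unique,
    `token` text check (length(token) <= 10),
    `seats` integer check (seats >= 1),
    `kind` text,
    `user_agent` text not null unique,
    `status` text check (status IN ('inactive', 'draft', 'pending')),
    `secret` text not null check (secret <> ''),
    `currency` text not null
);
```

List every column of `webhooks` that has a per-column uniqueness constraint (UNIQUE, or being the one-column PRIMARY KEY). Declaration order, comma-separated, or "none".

tier, trial_days, user_agent

- webhook_id: no UNIQUE or single-column PK constraint.
- limit_value: no UNIQUE or single-column PK constraint.
- tier: single-column PRIMARY KEY → unique.
- trial_days: declared UNIQUE → unique.
- token: no UNIQUE or single-column PK constraint.
- seats: no UNIQUE or single-column PK constraint.
- kind: no UNIQUE or single-column PK constraint.
- user_agent: declared UNIQUE → unique.
- status: no UNIQUE or single-column PK constraint.
- secret: no UNIQUE or single-column PK constraint.
- currency: no UNIQUE or single-column PK constraint.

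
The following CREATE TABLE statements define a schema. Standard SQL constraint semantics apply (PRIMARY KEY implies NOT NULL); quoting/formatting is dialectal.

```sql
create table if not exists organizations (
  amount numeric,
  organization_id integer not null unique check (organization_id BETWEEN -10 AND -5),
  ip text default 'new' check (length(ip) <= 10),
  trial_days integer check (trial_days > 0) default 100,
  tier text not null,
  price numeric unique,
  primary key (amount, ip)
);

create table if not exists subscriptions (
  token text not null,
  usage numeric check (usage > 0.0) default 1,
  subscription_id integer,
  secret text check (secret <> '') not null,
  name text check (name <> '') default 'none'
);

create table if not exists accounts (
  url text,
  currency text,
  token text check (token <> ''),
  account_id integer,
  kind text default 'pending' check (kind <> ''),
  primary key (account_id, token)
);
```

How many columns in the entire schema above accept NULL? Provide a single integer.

8

organizations: 2 nullable (trial_days, price — PK (amount, ip) and explicit NOT NULL columns excluded).
subscriptions: 3 nullable (usage, subscription_id, name — PK none and explicit NOT NULL columns excluded).
accounts: 3 nullable (url, currency, kind — PK (account_id, token) and explicit NOT NULL columns excluded).
Total: 2 + 3 + 3 = 8.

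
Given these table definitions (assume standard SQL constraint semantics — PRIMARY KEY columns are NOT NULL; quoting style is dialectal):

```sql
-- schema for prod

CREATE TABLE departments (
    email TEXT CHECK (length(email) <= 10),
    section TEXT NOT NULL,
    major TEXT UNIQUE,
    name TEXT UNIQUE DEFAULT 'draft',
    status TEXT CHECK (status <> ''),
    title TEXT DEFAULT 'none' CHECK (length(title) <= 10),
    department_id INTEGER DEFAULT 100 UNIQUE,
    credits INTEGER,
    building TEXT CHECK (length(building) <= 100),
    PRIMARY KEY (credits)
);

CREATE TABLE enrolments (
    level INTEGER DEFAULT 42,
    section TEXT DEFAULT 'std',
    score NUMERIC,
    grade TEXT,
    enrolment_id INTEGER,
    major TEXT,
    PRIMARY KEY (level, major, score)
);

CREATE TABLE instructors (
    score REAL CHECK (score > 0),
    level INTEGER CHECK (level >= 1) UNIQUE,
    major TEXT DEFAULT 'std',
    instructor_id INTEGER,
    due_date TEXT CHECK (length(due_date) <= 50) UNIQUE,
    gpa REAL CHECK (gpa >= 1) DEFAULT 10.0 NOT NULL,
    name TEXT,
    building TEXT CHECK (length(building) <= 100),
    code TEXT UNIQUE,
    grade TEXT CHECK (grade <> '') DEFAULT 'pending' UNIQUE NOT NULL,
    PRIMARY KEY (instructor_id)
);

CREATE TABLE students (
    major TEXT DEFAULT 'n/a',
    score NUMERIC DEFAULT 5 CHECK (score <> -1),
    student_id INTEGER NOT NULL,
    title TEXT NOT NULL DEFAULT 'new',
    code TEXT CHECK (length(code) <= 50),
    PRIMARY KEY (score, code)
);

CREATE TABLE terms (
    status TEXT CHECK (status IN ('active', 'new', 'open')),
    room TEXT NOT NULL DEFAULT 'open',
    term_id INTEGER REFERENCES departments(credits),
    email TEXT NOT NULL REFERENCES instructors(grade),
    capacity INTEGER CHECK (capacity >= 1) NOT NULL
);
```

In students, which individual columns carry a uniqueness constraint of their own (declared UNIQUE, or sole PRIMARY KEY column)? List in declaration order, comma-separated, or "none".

none

- major: no UNIQUE or single-column PK constraint.
- score: part of a composite PRIMARY KEY — only the tuple is unique, not this column on its own.
- student_id: no UNIQUE or single-column PK constraint.
- title: no UNIQUE or single-column PK constraint.
- code: part of a composite PRIMARY KEY — only the tuple is unique, not this column on its own.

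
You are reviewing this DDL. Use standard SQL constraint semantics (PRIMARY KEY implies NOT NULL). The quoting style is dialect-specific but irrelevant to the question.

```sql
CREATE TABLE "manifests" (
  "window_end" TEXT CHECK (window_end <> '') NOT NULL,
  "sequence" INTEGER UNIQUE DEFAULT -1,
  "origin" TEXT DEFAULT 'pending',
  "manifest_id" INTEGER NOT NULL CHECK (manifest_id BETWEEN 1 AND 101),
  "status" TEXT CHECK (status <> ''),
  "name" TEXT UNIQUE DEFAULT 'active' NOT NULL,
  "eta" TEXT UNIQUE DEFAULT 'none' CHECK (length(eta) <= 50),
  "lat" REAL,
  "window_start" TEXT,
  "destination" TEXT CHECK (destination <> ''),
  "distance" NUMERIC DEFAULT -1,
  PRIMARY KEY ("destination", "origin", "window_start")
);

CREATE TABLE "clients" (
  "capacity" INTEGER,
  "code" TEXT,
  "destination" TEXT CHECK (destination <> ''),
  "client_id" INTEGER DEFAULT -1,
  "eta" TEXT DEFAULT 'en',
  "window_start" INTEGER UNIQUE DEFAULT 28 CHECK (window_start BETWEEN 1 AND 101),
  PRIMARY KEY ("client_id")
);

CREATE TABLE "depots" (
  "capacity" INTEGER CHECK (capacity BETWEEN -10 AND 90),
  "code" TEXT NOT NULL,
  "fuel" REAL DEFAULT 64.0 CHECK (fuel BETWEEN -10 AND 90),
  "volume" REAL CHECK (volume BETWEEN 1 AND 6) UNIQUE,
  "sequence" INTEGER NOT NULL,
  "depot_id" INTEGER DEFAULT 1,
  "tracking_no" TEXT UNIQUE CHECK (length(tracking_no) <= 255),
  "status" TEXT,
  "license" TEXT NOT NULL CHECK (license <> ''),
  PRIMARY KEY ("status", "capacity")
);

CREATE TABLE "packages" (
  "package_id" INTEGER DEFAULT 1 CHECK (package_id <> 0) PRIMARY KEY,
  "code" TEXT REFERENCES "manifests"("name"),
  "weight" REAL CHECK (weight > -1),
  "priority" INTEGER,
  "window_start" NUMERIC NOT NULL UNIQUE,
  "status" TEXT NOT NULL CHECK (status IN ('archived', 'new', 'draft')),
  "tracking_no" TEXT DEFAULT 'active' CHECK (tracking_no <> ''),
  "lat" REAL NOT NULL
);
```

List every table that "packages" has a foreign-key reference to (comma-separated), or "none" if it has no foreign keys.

manifests

- code REFERENCES manifests(name).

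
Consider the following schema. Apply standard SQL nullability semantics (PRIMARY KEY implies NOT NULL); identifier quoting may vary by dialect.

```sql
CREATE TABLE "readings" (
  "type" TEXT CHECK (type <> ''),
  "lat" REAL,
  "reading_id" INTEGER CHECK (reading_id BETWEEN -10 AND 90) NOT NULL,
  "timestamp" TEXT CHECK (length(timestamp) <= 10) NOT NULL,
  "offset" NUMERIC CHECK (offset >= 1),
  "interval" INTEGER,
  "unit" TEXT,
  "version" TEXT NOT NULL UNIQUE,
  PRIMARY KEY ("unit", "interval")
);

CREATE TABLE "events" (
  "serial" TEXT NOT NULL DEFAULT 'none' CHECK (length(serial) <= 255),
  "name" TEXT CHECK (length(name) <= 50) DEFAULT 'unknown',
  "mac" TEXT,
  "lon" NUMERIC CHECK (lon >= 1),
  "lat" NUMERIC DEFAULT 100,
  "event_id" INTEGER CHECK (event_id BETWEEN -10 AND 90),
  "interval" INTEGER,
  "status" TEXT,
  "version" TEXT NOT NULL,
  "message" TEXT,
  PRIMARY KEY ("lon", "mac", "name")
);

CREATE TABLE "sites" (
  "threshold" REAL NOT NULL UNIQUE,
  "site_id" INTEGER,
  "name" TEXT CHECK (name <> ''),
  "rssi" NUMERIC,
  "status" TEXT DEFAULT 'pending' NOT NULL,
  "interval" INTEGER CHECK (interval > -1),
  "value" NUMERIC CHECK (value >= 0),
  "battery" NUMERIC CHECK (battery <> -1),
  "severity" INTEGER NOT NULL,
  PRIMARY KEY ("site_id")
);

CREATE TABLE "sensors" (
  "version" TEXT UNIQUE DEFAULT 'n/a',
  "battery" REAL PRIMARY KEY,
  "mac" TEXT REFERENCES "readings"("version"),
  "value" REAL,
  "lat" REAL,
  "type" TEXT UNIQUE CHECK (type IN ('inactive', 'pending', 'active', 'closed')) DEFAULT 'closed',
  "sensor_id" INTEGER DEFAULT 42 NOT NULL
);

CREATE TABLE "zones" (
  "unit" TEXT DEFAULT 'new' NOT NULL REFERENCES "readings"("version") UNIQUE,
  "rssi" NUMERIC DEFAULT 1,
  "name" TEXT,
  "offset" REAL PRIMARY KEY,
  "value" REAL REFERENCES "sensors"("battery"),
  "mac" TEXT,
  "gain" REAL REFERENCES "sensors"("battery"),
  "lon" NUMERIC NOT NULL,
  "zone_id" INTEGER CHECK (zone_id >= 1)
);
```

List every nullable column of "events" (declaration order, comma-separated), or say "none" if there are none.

- serial: declared NOT NULL → not nullable.
- name: part of the PRIMARY KEY, which implies NOT NULL → not nullable.
- mac: part of the PRIMARY KEY, which implies NOT NULL → not nullable.
- lon: part of the PRIMARY KEY, which implies NOT NULL → not nullable.
- lat: DEFAULT only fills an omitted column; an explicit NULL is still allowed → nullable.
- event_id: CHECK does not forbid NULL (a CHECK constraint passes when its expression is NULL) → nullable.
- interval: no NOT NULL constraint applies → nullable.
- status: no NOT NULL constraint applies → nullable.
- version: declared NOT NULL → not nullable.
- message: no NOT NULL constraint applies → nullable.

lat, event_id, interval, status, message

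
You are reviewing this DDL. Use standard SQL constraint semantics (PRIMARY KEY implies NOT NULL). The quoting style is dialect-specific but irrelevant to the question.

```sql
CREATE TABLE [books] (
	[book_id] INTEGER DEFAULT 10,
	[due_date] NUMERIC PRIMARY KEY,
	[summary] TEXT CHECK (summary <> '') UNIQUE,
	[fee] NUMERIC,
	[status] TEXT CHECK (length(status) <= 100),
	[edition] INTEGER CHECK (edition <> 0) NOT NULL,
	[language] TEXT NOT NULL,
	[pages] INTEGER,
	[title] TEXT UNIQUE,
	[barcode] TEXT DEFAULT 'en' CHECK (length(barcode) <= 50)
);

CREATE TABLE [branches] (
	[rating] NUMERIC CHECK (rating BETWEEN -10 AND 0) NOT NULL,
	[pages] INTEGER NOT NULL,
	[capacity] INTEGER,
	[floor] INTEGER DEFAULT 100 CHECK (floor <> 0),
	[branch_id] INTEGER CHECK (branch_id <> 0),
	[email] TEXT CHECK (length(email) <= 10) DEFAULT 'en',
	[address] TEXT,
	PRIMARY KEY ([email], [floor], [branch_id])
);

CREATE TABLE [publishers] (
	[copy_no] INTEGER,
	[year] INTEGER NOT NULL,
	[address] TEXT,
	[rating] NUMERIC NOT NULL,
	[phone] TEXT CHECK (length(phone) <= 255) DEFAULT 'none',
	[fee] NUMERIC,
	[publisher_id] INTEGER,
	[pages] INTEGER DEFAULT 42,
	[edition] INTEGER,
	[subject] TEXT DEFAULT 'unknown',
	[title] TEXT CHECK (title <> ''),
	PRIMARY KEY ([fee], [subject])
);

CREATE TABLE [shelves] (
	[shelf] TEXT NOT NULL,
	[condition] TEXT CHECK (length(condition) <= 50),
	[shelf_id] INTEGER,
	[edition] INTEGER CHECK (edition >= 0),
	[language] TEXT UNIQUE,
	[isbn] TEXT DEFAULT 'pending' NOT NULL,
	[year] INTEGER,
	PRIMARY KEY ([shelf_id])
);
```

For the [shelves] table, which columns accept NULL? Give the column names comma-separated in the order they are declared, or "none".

- shelf: declared NOT NULL → not nullable.
- condition: CHECK does not forbid NULL (a CHECK constraint passes when its expression is NULL) → nullable.
- shelf_id: part of the PRIMARY KEY, which implies NOT NULL → not nullable.
- edition: CHECK does not forbid NULL (a CHECK constraint passes when its expression is NULL) → nullable.
- language: UNIQUE does not imply NOT NULL → nullable.
- isbn: declared NOT NULL → not nullable.
- year: no NOT NULL constraint applies → nullable.

condition, edition, language, year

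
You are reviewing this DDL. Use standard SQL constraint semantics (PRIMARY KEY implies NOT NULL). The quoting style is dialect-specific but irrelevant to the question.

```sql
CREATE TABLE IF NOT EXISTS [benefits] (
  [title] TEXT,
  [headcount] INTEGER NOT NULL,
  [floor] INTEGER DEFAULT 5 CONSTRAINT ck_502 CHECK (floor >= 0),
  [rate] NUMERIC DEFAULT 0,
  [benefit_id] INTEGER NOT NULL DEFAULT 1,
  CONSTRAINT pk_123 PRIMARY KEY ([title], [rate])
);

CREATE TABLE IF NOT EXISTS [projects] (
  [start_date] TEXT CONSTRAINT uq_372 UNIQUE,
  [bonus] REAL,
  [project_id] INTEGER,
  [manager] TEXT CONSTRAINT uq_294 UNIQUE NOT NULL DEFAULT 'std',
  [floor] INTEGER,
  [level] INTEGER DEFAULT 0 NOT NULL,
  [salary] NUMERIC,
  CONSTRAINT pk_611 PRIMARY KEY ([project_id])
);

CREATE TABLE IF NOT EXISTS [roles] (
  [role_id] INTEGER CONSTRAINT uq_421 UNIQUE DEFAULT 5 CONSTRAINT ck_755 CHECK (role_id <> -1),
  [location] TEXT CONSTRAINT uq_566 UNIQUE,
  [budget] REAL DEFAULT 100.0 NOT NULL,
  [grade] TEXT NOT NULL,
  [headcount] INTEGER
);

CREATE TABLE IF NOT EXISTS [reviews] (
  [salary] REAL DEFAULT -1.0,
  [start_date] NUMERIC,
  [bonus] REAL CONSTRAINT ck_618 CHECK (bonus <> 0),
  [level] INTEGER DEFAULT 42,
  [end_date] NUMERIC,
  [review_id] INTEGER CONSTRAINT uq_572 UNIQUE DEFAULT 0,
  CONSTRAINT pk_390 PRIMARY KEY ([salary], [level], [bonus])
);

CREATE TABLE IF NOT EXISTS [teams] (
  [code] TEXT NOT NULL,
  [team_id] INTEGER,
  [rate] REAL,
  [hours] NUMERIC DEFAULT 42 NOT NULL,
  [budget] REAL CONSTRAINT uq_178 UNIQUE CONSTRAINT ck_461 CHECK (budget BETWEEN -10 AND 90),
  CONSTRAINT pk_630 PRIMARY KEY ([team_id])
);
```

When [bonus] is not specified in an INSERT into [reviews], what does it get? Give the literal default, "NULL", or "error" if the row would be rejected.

bonus has no DEFAULT clause.
Omitting it would insert NULL, but it is part of the PRIMARY KEY, so the INSERT fails.

error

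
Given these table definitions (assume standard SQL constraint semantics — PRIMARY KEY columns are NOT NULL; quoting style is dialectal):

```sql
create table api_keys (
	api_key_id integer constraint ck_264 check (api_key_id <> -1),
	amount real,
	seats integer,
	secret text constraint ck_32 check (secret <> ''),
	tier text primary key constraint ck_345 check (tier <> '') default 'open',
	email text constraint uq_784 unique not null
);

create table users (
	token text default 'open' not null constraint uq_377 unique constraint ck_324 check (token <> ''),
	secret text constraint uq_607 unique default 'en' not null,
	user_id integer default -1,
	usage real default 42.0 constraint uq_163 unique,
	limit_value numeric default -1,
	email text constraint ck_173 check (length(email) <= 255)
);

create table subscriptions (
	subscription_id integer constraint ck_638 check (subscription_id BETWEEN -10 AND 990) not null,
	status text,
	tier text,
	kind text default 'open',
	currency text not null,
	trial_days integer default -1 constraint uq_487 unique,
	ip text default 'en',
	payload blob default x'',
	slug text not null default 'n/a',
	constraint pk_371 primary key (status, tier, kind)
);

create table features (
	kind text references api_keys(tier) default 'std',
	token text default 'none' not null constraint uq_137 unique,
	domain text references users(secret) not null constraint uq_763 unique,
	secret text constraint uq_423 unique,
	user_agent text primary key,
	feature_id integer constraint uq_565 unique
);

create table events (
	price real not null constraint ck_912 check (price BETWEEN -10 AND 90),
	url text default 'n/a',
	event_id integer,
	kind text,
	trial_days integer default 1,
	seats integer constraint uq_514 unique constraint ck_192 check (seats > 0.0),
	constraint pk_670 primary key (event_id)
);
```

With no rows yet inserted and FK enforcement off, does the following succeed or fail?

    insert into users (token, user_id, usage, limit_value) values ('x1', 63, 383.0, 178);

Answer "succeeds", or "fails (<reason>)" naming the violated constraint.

succeeds

NOT NULL columns: secret defaults to 'en'; token is supplied.
CHECK constraints: 'x1' satisfies (token <> '').
No constraint is violated.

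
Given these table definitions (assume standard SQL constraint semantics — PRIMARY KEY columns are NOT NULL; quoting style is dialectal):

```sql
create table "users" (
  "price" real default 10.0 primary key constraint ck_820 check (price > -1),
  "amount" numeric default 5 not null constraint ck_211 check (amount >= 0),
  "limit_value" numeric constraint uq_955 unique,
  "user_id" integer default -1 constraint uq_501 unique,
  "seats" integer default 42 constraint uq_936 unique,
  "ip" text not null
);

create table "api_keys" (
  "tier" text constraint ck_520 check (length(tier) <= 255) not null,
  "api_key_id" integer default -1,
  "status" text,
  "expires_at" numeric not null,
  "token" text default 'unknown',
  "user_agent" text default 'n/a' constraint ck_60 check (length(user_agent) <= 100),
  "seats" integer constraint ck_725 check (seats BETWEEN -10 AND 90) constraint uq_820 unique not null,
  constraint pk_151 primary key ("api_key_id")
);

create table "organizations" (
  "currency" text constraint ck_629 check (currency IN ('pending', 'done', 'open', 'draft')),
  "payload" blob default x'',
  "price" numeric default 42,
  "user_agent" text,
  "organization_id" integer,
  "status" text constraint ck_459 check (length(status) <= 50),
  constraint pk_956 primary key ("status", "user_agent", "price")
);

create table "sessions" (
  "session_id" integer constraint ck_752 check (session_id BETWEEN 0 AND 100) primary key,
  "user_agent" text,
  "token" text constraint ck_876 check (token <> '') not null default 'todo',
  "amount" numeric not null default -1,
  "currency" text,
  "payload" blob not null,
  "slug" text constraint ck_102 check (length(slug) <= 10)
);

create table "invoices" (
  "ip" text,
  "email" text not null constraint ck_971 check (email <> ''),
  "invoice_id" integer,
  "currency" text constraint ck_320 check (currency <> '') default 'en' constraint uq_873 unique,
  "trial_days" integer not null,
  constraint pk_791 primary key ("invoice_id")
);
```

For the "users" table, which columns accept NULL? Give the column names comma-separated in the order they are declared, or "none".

- price: part of the PRIMARY KEY, which implies NOT NULL → not nullable.
- amount: declared NOT NULL → not nullable.
- limit_value: UNIQUE does not imply NOT NULL → nullable.
- user_id: UNIQUE does not imply NOT NULL → nullable.
- seats: UNIQUE does not imply NOT NULL → nullable.
- ip: declared NOT NULL → not nullable.

limit_value, user_id, seats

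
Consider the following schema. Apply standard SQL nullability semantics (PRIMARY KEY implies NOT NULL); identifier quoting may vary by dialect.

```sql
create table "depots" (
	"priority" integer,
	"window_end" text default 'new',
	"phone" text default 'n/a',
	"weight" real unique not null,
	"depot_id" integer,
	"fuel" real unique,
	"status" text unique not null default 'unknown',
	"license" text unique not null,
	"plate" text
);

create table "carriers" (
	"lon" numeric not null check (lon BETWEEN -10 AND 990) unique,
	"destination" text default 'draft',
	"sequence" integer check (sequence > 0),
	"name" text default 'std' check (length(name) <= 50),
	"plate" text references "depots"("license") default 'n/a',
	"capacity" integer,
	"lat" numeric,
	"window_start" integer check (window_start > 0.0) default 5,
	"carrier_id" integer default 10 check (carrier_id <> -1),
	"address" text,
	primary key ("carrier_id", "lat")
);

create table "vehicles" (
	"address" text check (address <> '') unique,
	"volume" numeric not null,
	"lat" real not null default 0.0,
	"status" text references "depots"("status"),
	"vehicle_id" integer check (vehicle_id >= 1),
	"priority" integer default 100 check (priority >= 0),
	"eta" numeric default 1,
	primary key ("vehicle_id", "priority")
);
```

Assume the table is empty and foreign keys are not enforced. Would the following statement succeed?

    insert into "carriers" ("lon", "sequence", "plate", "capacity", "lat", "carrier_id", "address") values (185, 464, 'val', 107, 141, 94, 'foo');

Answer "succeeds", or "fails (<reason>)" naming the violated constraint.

NOT NULL columns: carrier_id is supplied; lat is supplied; lon is supplied.
CHECK constraints: 185 satisfies (lon BETWEEN -10 AND 990); 464 satisfies (sequence > 0); 94 satisfies (carrier_id <> -1).
No constraint is violated.

succeeds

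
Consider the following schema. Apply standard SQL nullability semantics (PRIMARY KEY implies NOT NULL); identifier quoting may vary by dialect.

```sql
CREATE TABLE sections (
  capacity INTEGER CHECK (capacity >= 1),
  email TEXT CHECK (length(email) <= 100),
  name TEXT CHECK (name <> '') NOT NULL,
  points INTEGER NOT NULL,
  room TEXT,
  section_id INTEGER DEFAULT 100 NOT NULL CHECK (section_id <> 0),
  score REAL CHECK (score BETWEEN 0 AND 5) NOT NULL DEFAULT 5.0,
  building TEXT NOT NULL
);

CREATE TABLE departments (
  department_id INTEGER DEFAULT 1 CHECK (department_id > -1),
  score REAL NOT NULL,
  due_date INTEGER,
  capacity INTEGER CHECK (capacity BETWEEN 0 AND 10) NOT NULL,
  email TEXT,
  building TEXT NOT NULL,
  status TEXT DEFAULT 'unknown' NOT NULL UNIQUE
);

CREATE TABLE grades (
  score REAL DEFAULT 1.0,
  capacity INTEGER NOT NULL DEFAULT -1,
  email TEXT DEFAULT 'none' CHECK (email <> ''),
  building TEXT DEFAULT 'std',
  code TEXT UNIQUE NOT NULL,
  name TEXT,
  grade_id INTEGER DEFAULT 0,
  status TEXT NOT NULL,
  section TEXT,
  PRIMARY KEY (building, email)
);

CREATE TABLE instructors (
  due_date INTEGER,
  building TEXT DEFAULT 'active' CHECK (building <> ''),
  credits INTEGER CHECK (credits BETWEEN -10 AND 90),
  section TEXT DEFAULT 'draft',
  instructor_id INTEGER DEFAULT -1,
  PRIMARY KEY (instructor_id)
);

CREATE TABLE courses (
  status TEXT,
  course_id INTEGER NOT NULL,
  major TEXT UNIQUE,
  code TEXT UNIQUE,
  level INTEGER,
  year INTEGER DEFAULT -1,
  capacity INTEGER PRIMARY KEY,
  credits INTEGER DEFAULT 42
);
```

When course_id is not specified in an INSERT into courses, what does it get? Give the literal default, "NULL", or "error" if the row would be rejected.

error

course_id has no DEFAULT clause.
Omitting it would insert NULL, but it is declared NOT NULL, so the INSERT fails.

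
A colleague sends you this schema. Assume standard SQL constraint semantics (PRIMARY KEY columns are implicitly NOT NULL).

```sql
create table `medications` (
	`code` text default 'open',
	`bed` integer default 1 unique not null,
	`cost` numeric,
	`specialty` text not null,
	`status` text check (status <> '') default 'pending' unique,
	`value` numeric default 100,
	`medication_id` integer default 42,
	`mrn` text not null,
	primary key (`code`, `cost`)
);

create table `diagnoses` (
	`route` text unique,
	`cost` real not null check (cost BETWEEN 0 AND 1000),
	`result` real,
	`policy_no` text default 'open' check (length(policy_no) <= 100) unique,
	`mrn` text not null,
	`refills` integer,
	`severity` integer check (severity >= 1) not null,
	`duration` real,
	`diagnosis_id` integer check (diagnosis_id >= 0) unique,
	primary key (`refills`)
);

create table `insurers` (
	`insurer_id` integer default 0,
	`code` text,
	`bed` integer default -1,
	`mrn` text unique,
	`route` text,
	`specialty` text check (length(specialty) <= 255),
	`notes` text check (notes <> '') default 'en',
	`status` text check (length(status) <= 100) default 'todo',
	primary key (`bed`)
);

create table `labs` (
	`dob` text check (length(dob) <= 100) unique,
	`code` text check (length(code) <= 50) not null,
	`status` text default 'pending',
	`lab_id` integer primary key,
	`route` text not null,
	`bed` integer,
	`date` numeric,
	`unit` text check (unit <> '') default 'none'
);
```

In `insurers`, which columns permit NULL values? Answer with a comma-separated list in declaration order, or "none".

insurer_id, code, mrn, route, specialty, notes, status

- insurer_id: DEFAULT only fills an omitted column; an explicit NULL is still allowed → nullable.
- code: no NOT NULL constraint applies → nullable.
- bed: part of the PRIMARY KEY, which implies NOT NULL → not nullable.
- mrn: UNIQUE does not imply NOT NULL → nullable.
- route: no NOT NULL constraint applies → nullable.
- specialty: CHECK does not forbid NULL (a CHECK constraint passes when its expression is NULL) → nullable.
- notes: CHECK does not forbid NULL (a CHECK constraint passes when its expression is NULL) → nullable.
- status: CHECK does not forbid NULL (a CHECK constraint passes when its expression is NULL) → nullable.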